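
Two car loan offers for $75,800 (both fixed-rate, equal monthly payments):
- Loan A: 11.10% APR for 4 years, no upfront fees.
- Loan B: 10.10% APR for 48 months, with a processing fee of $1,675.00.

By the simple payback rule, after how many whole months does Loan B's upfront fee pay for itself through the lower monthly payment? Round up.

Loan A: at 11.10% the monthly rate is 0.0092500, so the payment is 75,800 × 0.0092500 / (1 − 1.0092500^−48) = $1,962.77.
Loan B: at 10.10% the monthly rate is 0.0084167, so the payment is 75,800 × 0.0084167 / (1 − 1.0084167^−48) = $1,926.13.
Monthly savings = $1,962.77 − $1,926.13 = $36.64.
Break-even = $1,675.00 / $36.64 = 45.72 → 46 months.

46 months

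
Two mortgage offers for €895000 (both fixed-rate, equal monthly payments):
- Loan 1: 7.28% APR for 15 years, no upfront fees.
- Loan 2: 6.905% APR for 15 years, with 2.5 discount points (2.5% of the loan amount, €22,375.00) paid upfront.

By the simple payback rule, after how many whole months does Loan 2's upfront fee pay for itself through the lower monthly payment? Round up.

Loan 1: monthly rate = 7.28%/12 = 0.0060667; payment = 895,000 × 0.0060667 / (1 − (1+0.0060667)^−180) = €8,185.27.
Loan 2: at 6.905% the monthly rate is 0.0057542, so the payment is 895,000 × 0.0057542 / (1 − 1.0057542^−180) = €7,997.05.
Monthly savings = €8,185.27 − €7,997.05 = €188.22.
Break-even = €22,375.00 / €188.22 = 118.88 → 119 months.

119 months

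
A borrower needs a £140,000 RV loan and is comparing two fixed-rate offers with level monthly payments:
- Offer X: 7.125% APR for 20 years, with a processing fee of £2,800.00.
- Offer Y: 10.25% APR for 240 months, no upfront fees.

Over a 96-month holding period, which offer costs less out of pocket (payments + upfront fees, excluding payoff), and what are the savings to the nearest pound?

Offer X by £23,922

Offer X: at 7.125% the monthly rate is 0.0059375, so the payment is 140,000 × 0.0059375 / (1 − 1.0059375^−240) = £1,095.95.
Offer Y: at 10.25% the monthly rate is 0.0085417, so the payment is 140,000 × 0.0085417 / (1 − 1.0085417^−240) = £1,374.30.
Over 96 months: Offer X costs 96 × £1,095.95 + £2,800.00 = £108,011.20; Offer Y costs 96 × £1,374.30 = £131,932.80.
Offer X is cheaper by £131,932.80 − £108,011.20 = £23,921.60.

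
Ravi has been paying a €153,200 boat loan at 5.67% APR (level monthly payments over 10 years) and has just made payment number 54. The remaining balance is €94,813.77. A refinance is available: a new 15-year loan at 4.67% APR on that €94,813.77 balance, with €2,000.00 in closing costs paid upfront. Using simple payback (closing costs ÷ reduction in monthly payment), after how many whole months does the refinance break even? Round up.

Current payment = 153,200 × 5.67%/12 / (1 − (1+0.0047250)^−120) = €1,675.56.
Refinanced payment = 94,813.77 × 0.0038917 / (1 − (1+0.0038917)^−180) = €733.58.
Monthly savings = €1,675.56 − €733.58 = €941.98.
Break-even = €2,000.00 / €941.98 = 2.12 → 3 months.

3 months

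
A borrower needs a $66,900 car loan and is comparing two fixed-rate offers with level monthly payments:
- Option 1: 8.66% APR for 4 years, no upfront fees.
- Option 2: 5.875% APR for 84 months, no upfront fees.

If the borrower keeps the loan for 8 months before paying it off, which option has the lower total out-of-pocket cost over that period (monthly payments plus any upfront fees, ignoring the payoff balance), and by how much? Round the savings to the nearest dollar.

Option 1: at 8.66% the monthly rate is 0.0072167, so the payment is 66,900 × 0.0072167 / (1 − 1.0072167^−48) = $1,654.03.
Option 2: at 5.875% the monthly rate is 0.0048958, so the payment is 66,900 × 0.0048958 / (1 − 1.0048958^−84) = $973.31.
Over 8 months: Option 1 costs 8 × $1,654.03 = $13,232.24; Option 2 costs 8 × $973.31 = $7,786.48.
Option 2 is cheaper by $13,232.24 − $7,786.48 = $5,445.76.

Option 2 by $5,446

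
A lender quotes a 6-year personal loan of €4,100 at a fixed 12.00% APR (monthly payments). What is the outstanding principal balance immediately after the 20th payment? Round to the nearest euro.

€3,238

With monthly rate i = 12%/12 = 0.0100000, the balance after k of n payments is P · [(1+i)^n − (1+i)^k] / [(1+i)^n − 1].
(1+0.0100000)^72 = 2.04709931 and (1+0.0100000)^20 = 1.22019004, so the balance is 4,100 × (2.04709931 − 1.22019004) / (2.04709931 − 1) = €3,237.83.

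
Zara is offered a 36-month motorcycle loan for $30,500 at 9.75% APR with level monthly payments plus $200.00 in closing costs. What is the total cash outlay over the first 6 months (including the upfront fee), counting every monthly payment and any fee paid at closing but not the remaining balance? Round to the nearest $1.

At 9.75% the monthly rate is 0.0081250, so the payment is 30,500 × 0.0081250 / (1 − 1.0081250^−36) = $980.57.
Total outlay = 6 × $980.57 + $200.00 = $6,083.42.

$6,083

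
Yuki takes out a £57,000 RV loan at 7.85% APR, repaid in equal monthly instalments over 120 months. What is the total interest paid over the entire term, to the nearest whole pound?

£25,447

At 7.85% the monthly rate is 0.0065417, so the payment is 57,000 × 0.0065417 / (1 − 1.0065417^−120) = £687.06.
Total paid = 120 × £687.06 = £82,447.20; interest = £82,447.20 − £57,000 = £25,447.20.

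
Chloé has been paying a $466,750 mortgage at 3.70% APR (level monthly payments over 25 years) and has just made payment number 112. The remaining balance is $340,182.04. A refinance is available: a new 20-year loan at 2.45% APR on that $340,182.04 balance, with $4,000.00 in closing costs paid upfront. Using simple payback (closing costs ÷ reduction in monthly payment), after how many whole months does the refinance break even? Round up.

7 months

Current payment = 466,750 × 3.7%/12 / (1 − (1+0.0030833)^−300) = $2,387.02.
Refinanced payment = 340,182.04 × 0.0020417 / (1 − (1+0.0020417)^−240) = $1,794.36.
Monthly savings = $2,387.02 − $1,794.36 = $592.66.
Break-even = $4,000.00 / $592.66 = 6.75 → 7 months.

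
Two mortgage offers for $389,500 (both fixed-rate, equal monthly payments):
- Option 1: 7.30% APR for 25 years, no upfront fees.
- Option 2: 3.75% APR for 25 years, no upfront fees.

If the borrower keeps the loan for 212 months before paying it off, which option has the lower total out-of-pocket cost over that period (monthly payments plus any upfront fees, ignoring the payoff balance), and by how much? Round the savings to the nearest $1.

Option 2 by $174,974

Option 1: monthly rate = 7.3%/12 = 0.0060833; payment = 389,500 × 0.0060833 / (1 − (1+0.0060833)^−300) = $2,827.89.
Option 2: monthly rate = 3.75%/12 = 0.0031250; payment = 389,500 × 0.0031250 / (1 − (1+0.0031250)^−300) = $2,002.54.
Over 212 months: Option 1 costs 212 × $2,827.89 = $599,512.68; Option 2 costs 212 × $2,002.54 = $424,538.48.
Option 2 is cheaper by $599,512.68 − $424,538.48 = $174,974.20.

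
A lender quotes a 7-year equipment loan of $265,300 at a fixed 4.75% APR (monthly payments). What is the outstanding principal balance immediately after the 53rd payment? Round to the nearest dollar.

With monthly rate i = 4.75%/12 = 0.0039583, the balance after k of n payments is P · [(1+i)^n − (1+i)^k] / [(1+i)^n − 1].
(1+0.0039583)^84 = 1.39353496 and (1+0.0039583)^53 = 1.23291039, so the balance is 265,300 × (1.39353496 − 1.23291039) / (1.39353496 − 1) = $108,284.40.

$108,284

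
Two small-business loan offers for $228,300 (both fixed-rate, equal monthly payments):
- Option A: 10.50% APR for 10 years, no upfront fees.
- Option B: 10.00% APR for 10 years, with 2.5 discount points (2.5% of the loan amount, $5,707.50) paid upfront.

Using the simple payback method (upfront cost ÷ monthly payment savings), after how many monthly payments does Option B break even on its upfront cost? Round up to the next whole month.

Option A: at 10.50% the monthly rate is 0.0087500, so the payment is 228,300 × 0.0087500 / (1 − 1.0087500^−120) = $3,080.57.
Option B: at 10.00% the monthly rate is 0.0083333, so the payment is 228,300 × 0.0083333 / (1 − 1.0083333^−120) = $3,017.00.
Monthly savings = $3,080.57 − $3,017.00 = $63.57.
Break-even = $5,707.50 / $63.57 = 89.78 → 90 months.

90 months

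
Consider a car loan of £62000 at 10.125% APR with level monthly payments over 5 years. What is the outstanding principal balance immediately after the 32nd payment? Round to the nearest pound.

£32,824

With monthly rate i = 10.125%/12 = 0.0084375, the balance after k of n payments is P · [(1+i)^n − (1+i)^k] / [(1+i)^n − 1].
(1+0.0084375)^60 = 1.65553827 and (1+0.0084375)^32 = 1.30848150, so the balance is 62,000 × (1.65553827 − 1.30848150) / (1.65553827 − 1) = £32,824.20.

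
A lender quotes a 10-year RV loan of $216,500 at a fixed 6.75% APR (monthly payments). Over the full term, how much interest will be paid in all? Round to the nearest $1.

$81,813

Monthly rate = 6.75%/12 = 0.0056250; payment = 216,500 × 0.0056250 / (1 − (1+0.0056250)^−120) = $2,485.94.
Total paid = 120 × $2,485.94 = $298,312.80; interest = $298,312.80 − $216,500 = $81,812.80.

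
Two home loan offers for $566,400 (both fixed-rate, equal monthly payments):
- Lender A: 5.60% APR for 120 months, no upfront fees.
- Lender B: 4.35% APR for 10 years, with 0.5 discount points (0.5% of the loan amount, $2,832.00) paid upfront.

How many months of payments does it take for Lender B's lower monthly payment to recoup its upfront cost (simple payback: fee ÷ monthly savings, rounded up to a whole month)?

Lender A: at 5.60% the monthly rate is 0.0046667, so the payment is 566,400 × 0.0046667 / (1 − 1.0046667^−120) = $6,175.03.
Lender B: monthly rate = 4.35%/12 = 0.0036250; payment = 566,400 × 0.0036250 / (1 − (1+0.0036250)^−120) = $5,829.21.
Monthly savings = $6,175.03 − $5,829.21 = $345.82.
Break-even = $2,832.00 / $345.82 = 8.19 → 9 months.

9 months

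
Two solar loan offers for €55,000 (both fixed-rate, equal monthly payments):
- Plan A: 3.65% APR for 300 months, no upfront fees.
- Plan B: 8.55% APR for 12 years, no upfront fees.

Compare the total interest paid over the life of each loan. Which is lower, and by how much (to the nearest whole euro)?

Plan A by €4,200

Plan A: at 3.65% the monthly rate is 0.0030417, so the payment is 55,000 × 0.0030417 / (1 − 1.0030417^−300) = €279.79.
Total interest on Plan A = 300 × €279.79 − €55,000 = €28,937.00.
Plan B: at 8.55% the monthly rate is 0.0071250, so the payment is 55,000 × 0.0071250 / (1 − 1.0071250^−144) = €612.06.
Total interest on Plan B = 144 × €612.06 − €55,000 = €33,136.64.
Plan A is lower by €4,199.64.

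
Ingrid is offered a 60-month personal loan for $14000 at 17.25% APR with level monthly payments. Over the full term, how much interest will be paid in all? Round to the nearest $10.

$6,990

Monthly rate = 17.25%/12 = 0.0143750; payment = 14,000 × 0.0143750 / (1 − (1+0.0143750)^−60) = $349.82.
Total paid = 60 × $349.82 = $20,989.20; interest = $20,989.20 − $14,000 = $6,989.20.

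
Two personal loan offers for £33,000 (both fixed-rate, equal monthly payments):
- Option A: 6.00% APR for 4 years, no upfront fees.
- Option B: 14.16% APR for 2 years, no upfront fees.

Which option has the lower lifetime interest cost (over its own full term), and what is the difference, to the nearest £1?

Option A by £886

Option A: monthly rate = 6%/12 = 0.0050000; payment = 33,000 × 0.0050000 / (1 − (1+0.0050000)^−48) = £775.01.
Total interest on Option A = 48 × £775.01 − £33,000 = £4,200.48.
Option B: at 14.16% the monthly rate is 0.0118000, so the payment is 33,000 × 0.0118000 / (1 − 1.0118000^−24) = £1,586.92.
Total interest on Option B = 24 × £1,586.92 − £33,000 = £5,086.08.
Option A is lower by £885.60.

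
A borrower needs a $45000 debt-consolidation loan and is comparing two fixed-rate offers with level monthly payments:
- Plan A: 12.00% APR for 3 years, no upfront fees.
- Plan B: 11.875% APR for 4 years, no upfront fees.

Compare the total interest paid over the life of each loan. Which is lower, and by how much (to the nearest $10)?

Plan A by $2,940

Plan A: at 12.00% the monthly rate is 0.0100000, so the payment is 45,000 × 0.0100000 / (1 − 1.0100000^−36) = $1,494.64.
Total interest on Plan A = 36 × $1,494.64 − $45,000 = $8,807.04.
Plan B: at 11.875% the monthly rate is 0.0098958, so the payment is 45,000 × 0.0098958 / (1 − 1.0098958^−48) = $1,182.26.
Total interest on Plan B = 48 × $1,182.26 − $45,000 = $11,748.48.
Plan A is lower by $2,941.44.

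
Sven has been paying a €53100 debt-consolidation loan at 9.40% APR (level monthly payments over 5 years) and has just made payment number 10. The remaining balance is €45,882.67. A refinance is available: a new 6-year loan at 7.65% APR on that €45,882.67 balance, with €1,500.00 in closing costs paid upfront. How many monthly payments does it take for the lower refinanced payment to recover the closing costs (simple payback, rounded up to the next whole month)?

Current payment = 53,100 × 9.4%/12 / (1 − (1+0.0078333)^−60) = €1,112.61.
Refinanced payment = 45,882.67 × 0.0063750 / (1 − (1+0.0063750)^−72) = €796.65.
Monthly savings = €1,112.61 − €796.65 = €315.96.
Break-even = €1,500.00 / €315.96 = 4.75 → 5 months.

5 months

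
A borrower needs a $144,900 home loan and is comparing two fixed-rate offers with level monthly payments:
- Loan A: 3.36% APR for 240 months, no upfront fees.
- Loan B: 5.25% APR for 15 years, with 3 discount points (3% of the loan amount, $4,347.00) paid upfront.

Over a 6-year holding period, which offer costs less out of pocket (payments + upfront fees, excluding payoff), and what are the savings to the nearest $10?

Loan A by $28,460

Loan A: at 3.36% the monthly rate is 0.0028000, so the payment is 144,900 × 0.0028000 / (1 − 1.0028000^−240) = $829.97.
Loan B: at 5.25% the monthly rate is 0.0043750, so the payment is 144,900 × 0.0043750 / (1 − 1.0043750^−180) = $1,164.82.
Over 72 months: Loan A costs 72 × $829.97 = $59,757.84; Loan B costs 72 × $1,164.82 + $4,347.00 = $88,214.04.
Loan A is cheaper by $88,214.04 − $59,757.84 = $28,456.20.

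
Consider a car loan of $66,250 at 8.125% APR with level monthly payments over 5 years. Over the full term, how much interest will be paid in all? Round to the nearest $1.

$14,587

Monthly rate = 8.125%/12 = 0.0067708; payment = 66,250 × 0.0067708 / (1 − (1+0.0067708)^−60) = $1,347.28.
Total paid = 60 × $1,347.28 = $80,836.80; interest = $80,836.80 − $66,250 = $14,586.80.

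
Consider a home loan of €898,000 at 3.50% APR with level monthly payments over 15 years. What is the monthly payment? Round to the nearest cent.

Monthly rate = 3.5%/12 = 0.0029167; payment = 898,000 × 0.0029167 / (1 − (1+0.0029167)^−180) = €6,419.65.

€6,419.65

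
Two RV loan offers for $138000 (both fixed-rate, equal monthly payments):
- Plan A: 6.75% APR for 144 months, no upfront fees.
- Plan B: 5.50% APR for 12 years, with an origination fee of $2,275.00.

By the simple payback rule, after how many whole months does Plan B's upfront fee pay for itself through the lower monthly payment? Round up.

Plan A: monthly rate = 6.75%/12 = 0.0056250; payment = 138,000 × 0.0056250 / (1 − (1+0.0056250)^−144) = $1,400.84.
Plan B: monthly rate = 5.5%/12 = 0.0045833; payment = 138,000 × 0.0045833 / (1 − (1+0.0045833)^−144) = $1,311.24.
Monthly savings = $1,400.84 − $1,311.24 = $89.60.
Break-even = $2,275.00 / $89.60 = 25.39 → 26 months.

26 months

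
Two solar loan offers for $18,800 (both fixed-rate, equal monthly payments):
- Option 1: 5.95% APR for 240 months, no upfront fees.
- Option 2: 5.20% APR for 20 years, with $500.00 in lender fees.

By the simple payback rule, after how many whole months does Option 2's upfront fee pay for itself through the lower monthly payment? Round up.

Option 1: monthly rate = 5.95%/12 = 0.0049583; payment = 18,800 × 0.0049583 / (1 − (1+0.0049583)^−240) = $134.15.
Option 2: at 5.20% the monthly rate is 0.0043333, so the payment is 18,800 × 0.0043333 / (1 − 1.0043333^−240) = $126.16.
Monthly savings = $134.15 − $126.16 = $7.99.
Break-even = $500.00 / $7.99 = 62.58 → 63 months.

63 months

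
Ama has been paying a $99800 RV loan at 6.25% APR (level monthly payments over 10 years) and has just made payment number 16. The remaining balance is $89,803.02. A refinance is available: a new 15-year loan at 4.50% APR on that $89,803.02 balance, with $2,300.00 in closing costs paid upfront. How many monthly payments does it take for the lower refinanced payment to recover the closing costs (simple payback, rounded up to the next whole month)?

6 months

Current payment = 99,800 × 6.25%/12 / (1 − (1+0.0052083)^−120) = $1,120.56.
Refinanced payment = 89,803.02 × 0.0037500 / (1 − (1+0.0037500)^−180) = $686.99.
Monthly savings = $1,120.56 − $686.99 = $433.57.
Break-even = $2,300.00 / $433.57 = 5.30 → 6 months.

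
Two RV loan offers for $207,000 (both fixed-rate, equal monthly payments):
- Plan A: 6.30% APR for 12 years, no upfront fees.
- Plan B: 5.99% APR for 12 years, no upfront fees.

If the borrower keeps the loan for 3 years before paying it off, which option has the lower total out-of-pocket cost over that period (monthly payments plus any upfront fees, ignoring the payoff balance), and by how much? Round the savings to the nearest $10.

Plan A: at 6.30% the monthly rate is 0.0052500, so the payment is 207,000 × 0.0052500 / (1 − 1.0052500^−144) = $2,052.29.
Plan B: at 5.99% the monthly rate is 0.0049917, so the payment is 207,000 × 0.0049917 / (1 − 1.0049917^−144) = $2,018.94.
Over 36 months: Plan A costs 36 × $2,052.29 = $73,882.44; Plan B costs 36 × $2,018.94 = $72,681.84.
Plan B is cheaper by $73,882.44 − $72,681.84 = $1,200.60.

Plan B by $1,200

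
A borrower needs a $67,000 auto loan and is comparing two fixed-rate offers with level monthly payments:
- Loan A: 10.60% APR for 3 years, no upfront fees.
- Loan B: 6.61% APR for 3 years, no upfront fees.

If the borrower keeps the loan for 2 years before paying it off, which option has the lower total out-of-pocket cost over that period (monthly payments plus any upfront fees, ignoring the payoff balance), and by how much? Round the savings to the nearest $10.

Loan A: monthly rate = 10.6%/12 = 0.0088333; payment = 67,000 × 0.0088333 / (1 − (1+0.0088333)^−36) = $2,180.82.
Loan B: monthly rate = 6.61%/12 = 0.0055083; payment = 67,000 × 0.0055083 / (1 − (1+0.0055083)^−36) = $2,056.84.
Over 24 months: Loan A costs 24 × $2,180.82 = $52,339.68; Loan B costs 24 × $2,056.84 = $49,364.16.
Loan B is cheaper by $52,339.68 − $49,364.16 = $2,975.52.

Loan B by $2,980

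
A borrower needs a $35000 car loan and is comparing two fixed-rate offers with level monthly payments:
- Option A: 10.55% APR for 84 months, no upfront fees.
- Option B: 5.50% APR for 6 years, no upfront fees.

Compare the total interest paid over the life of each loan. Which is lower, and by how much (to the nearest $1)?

Option A: at 10.55% the monthly rate is 0.0087917, so the payment is 35,000 × 0.0087917 / (1 − 1.0087917^−84) = $591.04.
Total interest on Option A = 84 × $591.04 − $35,000 = $14,647.36.
Option B: monthly rate = 5.5%/12 = 0.0045833; payment = 35,000 × 0.0045833 / (1 − (1+0.0045833)^−72) = $571.83.
Total interest on Option B = 72 × $571.83 − $35,000 = $6,171.76.
Option B is lower by $8,475.60.

Option B by $8,476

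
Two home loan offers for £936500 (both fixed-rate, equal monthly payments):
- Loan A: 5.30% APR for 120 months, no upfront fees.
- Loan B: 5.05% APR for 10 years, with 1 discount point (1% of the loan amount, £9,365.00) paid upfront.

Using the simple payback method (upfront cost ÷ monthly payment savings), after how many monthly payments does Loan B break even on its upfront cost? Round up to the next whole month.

82 months

Loan A: at 5.30% the monthly rate is 0.0044167, so the payment is 936,500 × 0.0044167 / (1 − 1.0044167^−120) = £10,070.93.
Loan B: at 5.05% the monthly rate is 0.0042083, so the payment is 936,500 × 0.0042083 / (1 − 1.0042083^−120) = £9,955.94.
Monthly savings = £10,070.93 − £9,955.94 = £114.99.
Break-even = £9,365.00 / £114.99 = 81.44 → 82 months.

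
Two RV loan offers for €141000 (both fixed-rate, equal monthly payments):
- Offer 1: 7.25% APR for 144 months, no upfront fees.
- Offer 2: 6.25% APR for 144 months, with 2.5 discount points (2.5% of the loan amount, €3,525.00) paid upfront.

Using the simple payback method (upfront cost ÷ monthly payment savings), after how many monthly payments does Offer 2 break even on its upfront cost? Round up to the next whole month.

Offer 1: monthly rate = 7.25%/12 = 0.0060417; payment = 141,000 × 0.0060417 / (1 − (1+0.0060417)^−144) = €1,468.88.
Offer 2: monthly rate = 6.25%/12 = 0.0052083; payment = 141,000 × 0.0052083 / (1 − (1+0.0052083)^−144) = €1,394.26.
Monthly savings = €1,468.88 − €1,394.26 = €74.62.
Break-even = €3,525.00 / €74.62 = 47.24 → 48 months.

48 months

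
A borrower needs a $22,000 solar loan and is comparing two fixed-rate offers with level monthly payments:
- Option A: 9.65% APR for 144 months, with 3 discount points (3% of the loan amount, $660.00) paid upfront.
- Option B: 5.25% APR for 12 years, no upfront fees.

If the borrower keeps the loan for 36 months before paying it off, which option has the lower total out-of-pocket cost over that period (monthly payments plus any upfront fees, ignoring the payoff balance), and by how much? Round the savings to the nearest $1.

Option A: at 9.65% the monthly rate is 0.0080417, so the payment is 22,000 × 0.0080417 / (1 − 1.0080417^−144) = $258.49.
Option B: monthly rate = 5.25%/12 = 0.0043750; payment = 22,000 × 0.0043750 / (1 − (1+0.0043750)^−144) = $206.25.
Over 36 months: Option A costs 36 × $258.49 + $660.00 = $9,965.64; Option B costs 36 × $206.25 = $7,425.00.
Option B is cheaper by $9,965.64 − $7,425.00 = $2,540.64.

Option B by $2,541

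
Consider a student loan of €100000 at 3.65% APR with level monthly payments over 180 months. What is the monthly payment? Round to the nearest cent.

At 3.65% the monthly rate is 0.0030417, so the payment is 100,000 × 0.0030417 / (1 − 1.0030417^−180) = €722.27.

€722.27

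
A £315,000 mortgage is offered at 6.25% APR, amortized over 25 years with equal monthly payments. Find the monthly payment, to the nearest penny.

£2,077.96

Monthly rate = 6.25%/12 = 0.0052083; payment = 315,000 × 0.0052083 / (1 − (1+0.0052083)^−300) = £2,077.96.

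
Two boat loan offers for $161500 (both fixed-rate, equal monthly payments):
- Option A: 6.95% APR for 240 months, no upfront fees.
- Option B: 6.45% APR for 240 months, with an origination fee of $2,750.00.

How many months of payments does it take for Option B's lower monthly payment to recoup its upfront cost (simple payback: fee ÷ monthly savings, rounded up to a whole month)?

Option A: at 6.95% the monthly rate is 0.0057917, so the payment is 161,500 × 0.0057917 / (1 − 1.0057917^−240) = $1,247.27.
Option B: monthly rate = 6.45%/12 = 0.0053750; payment = 161,500 × 0.0053750 / (1 − (1+0.0053750)^−240) = $1,199.35.
Monthly savings = $1,247.27 − $1,199.35 = $47.92.
Break-even = $2,750.00 / $47.92 = 57.39 → 58 months.

58 months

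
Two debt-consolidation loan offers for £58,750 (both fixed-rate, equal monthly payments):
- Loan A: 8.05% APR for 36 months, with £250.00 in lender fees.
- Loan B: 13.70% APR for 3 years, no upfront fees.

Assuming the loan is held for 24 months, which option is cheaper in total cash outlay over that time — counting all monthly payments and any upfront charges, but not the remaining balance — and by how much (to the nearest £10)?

Loan A: monthly rate = 8.05%/12 = 0.0067083; payment = 58,750 × 0.0067083 / (1 − (1+0.0067083)^−36) = £1,842.37.
Loan B: at 13.70% the monthly rate is 0.0114167, so the payment is 58,750 × 0.0114167 / (1 − 1.0114167^−36) = £1,999.39.
Over 24 months: Loan A costs 24 × £1,842.37 + £250.00 = £44,466.88; Loan B costs 24 × £1,999.39 = £47,985.36.
Loan A is cheaper by £47,985.36 − £44,466.88 = £3,518.48.

Loan A by £3,520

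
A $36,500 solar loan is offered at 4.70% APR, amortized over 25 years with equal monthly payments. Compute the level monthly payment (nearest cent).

At 4.70% the monthly rate is 0.0039167, so the payment is 36,500 × 0.0039167 / (1 − 1.0039167^−300) = $207.04.

$207.04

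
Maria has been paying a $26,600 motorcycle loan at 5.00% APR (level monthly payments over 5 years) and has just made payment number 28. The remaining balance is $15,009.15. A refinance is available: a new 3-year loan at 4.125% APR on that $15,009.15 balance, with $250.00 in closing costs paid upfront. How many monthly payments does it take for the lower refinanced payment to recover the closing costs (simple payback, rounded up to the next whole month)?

Current payment = 26,600 × 5%/12 / (1 − (1+0.0041667)^−60) = $501.97.
Refinanced payment = 15,009.15 × 0.0034375 / (1 − (1+0.0034375)^−36) = $443.96.
Monthly savings = $501.97 − $443.96 = $58.01.
Break-even = $250.00 / $58.01 = 4.31 → 5 months.

5 months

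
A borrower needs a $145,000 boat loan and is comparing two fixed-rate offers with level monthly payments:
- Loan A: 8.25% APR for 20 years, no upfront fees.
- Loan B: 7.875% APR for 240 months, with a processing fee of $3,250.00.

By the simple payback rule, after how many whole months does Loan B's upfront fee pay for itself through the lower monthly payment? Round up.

Loan A: at 8.25% the monthly rate is 0.0068750, so the payment is 145,000 × 0.0068750 / (1 − 1.0068750^−240) = $1,235.50.
Loan B: at 7.875% the monthly rate is 0.0065625, so the payment is 145,000 × 0.0065625 / (1 − 1.0065625^−240) = $1,201.58.
Monthly savings = $1,235.50 − $1,201.58 = $33.92.
Break-even = $3,250.00 / $33.92 = 95.81 → 96 months.

96 months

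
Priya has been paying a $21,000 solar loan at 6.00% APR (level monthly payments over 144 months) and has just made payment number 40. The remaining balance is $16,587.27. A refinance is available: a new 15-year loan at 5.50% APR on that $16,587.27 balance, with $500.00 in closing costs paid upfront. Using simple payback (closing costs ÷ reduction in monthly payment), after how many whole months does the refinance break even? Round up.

8 months

Current payment = 21,000 × 6%/12 / (1 − (1+0.0050000)^−144) = $204.93.
Refinanced payment = 16,587.27 × 0.0045833 / (1 − (1+0.0045833)^−180) = $135.53.
Monthly savings = $204.93 − $135.53 = $69.40.
Break-even = $500.00 / $69.40 = 7.20 → 8 months.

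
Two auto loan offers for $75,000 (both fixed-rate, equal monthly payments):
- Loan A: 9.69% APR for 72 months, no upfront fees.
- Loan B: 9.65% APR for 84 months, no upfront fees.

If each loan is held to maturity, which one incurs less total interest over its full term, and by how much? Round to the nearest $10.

Loan A by $4,250

Loan A: at 9.69% the monthly rate is 0.0080750, so the payment is 75,000 × 0.0080750 / (1 − 1.0080750^−72) = $1,377.74.
Total interest on Loan A = 72 × $1,377.74 − $75,000 = $24,197.28.
Loan B: at 9.65% the monthly rate is 0.0080417, so the payment is 75,000 × 0.0080417 / (1 − 1.0080417^−84) = $1,231.57.
Total interest on Loan B = 84 × $1,231.57 − $75,000 = $28,451.88.
Loan A is lower by $4,254.60.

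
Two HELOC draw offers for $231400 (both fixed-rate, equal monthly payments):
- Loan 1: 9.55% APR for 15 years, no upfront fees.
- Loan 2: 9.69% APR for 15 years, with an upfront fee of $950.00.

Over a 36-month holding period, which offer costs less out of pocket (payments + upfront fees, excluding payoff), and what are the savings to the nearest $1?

Loan 1 by $1,656

Loan 1: monthly rate = 9.55%/12 = 0.0079583; payment = 231,400 × 0.0079583 / (1 − (1+0.0079583)^−180) = $2,423.32.
Loan 2: monthly rate = 9.69%/12 = 0.0080750; payment = 231,400 × 0.0080750 / (1 − (1+0.0080750)^−180) = $2,442.94.
Over 36 months: Loan 1 costs 36 × $2,423.32 = $87,239.52; Loan 2 costs 36 × $2,442.94 + $950.00 = $88,895.84.
Loan 1 is cheaper by $88,895.84 − $87,239.52 = $1,656.32.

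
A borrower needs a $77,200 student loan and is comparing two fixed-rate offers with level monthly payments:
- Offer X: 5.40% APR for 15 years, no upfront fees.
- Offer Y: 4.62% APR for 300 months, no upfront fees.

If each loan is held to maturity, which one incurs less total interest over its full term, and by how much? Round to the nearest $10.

Offer X by $17,510

Offer X: at 5.40% the monthly rate is 0.0045000, so the payment is 77,200 × 0.0045000 / (1 − 1.0045000^−180) = $626.70.
Total interest on Offer X = 180 × $626.70 − $77,200 = $35,606.00.
Offer Y: at 4.62% the monthly rate is 0.0038500, so the payment is 77,200 × 0.0038500 / (1 − 1.0038500^−300) = $434.38.
Total interest on Offer Y = 300 × $434.38 − $77,200 = $53,114.00.
Offer X is lower by $17,508.00.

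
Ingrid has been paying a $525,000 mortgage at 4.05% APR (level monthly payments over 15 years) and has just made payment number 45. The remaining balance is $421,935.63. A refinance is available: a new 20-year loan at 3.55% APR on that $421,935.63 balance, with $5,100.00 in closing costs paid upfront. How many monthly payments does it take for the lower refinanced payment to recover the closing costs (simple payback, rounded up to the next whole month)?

4 months

Current payment = 525,000 × 4.05%/12 / (1 − (1+0.0033750)^−180) = $3,896.53.
Refinanced payment = 421,935.63 × 0.0029583 / (1 − (1+0.0029583)^−240) = $2,457.91.
Monthly savings = $3,896.53 − $2,457.91 = $1,438.62.
Break-even = $5,100.00 / $1,438.62 = 3.55 → 4 months.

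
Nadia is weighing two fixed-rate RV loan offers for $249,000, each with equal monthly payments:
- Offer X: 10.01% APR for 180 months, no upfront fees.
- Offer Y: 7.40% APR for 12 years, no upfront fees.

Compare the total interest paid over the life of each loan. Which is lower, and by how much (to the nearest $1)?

Offer Y by $105,486

Offer X: monthly rate = 10.01%/12 = 0.0083417; payment = 249,000 × 0.0083417 / (1 − (1+0.0083417)^−180) = $2,677.29.
Total interest on Offer X = 180 × $2,677.29 − $249,000 = $232,912.20.
Offer Y: at 7.40% the monthly rate is 0.0061667, so the payment is 249,000 × 0.0061667 / (1 − 1.0061667^−144) = $2,614.07.
Total interest on Offer Y = 144 × $2,614.07 − $249,000 = $127,426.08.
Offer Y is lower by $105,486.12.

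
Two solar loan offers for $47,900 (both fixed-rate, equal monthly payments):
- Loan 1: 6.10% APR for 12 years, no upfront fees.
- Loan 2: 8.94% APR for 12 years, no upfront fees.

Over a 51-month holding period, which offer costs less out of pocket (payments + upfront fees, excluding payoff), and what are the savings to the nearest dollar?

Loan 1 by $3,753

Loan 1: at 6.10% the monthly rate is 0.0050833, so the payment is 47,900 × 0.0050833 / (1 − 1.0050833^−144) = $469.91.
Loan 2: at 8.94% the monthly rate is 0.0074500, so the payment is 47,900 × 0.0074500 / (1 − 1.0074500^−144) = $543.50.
Over 51 months: Loan 1 costs 51 × $469.91 = $23,965.41; Loan 2 costs 51 × $543.50 = $27,718.50.
Loan 1 is cheaper by $27,718.50 − $23,965.41 = $3,753.09.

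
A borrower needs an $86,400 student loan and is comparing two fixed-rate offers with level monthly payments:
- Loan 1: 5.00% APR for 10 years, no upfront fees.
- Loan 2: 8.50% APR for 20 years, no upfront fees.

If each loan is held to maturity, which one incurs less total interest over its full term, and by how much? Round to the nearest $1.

Loan 1: at 5.00% the monthly rate is 0.0041667, so the payment is 86,400 × 0.0041667 / (1 − 1.0041667^−120) = $916.41.
Total interest on Loan 1 = 120 × $916.41 − $86,400 = $23,569.20.
Loan 2: at 8.50% the monthly rate is 0.0070833, so the payment is 86,400 × 0.0070833 / (1 − 1.0070833^−240) = $749.80.
Total interest on Loan 2 = 240 × $749.80 − $86,400 = $93,552.00.
Loan 1 is lower by $69,982.80.

Loan 1 by $69,983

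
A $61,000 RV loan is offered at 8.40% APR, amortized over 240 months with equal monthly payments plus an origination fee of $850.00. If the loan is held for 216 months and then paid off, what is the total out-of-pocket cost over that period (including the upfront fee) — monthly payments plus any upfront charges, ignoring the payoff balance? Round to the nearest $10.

$114,360

Monthly rate = 8.4%/12 = 0.0070000; payment = 61,000 × 0.0070000 / (1 − (1+0.0070000)^−240) = $525.52.
Total outlay = 216 × $525.52 + $850.00 = $114,362.32.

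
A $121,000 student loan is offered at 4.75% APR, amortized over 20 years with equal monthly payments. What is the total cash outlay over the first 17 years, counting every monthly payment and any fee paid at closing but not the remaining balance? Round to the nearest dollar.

$159,514

Monthly rate = 4.75%/12 = 0.0039583; payment = 121,000 × 0.0039583 / (1 − (1+0.0039583)^−240) = $781.93.
Total outlay = 204 × $781.93 = $159,513.72.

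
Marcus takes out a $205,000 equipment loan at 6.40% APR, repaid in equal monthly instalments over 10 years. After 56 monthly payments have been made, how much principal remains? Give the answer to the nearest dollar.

With monthly rate i = 6.4%/12 = 0.0053333, the balance after k of n payments is P · [(1+i)^n − (1+i)^k] / [(1+i)^n − 1].
(1+0.0053333)^120 = 1.89325842 and (1+0.0053333)^56 = 1.34699077, so the balance is 205,000 × (1.89325842 − 1.34699077) / (1.89325842 − 1) = $125,366.71.

$125,367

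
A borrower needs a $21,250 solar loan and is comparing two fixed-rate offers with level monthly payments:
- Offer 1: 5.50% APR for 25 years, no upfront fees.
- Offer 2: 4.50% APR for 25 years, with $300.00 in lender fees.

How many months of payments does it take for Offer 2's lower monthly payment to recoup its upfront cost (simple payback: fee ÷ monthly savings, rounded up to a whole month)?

25 months

Offer 1: at 5.50% the monthly rate is 0.0045833, so the payment is 21,250 × 0.0045833 / (1 − 1.0045833^−300) = $130.49.
Offer 2: at 4.50% the monthly rate is 0.0037500, so the payment is 21,250 × 0.0037500 / (1 − 1.0037500^−300) = $118.11.
Monthly savings = $130.49 − $118.11 = $12.38.
Break-even = $300.00 / $12.38 = 24.23 → 25 months.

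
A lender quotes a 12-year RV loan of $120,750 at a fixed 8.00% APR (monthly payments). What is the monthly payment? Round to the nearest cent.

Monthly rate = 8%/12 = 0.0066667; payment = 120,750 × 0.0066667 / (1 − (1+0.0066667)^−144) = $1,307.06.

$1,307.06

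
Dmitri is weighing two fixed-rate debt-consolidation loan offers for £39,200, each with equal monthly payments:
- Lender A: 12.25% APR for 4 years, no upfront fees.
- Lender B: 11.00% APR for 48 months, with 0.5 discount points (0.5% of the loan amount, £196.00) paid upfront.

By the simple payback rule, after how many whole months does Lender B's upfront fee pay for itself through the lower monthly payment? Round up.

Lender A: monthly rate = 12.25%/12 = 0.0102083; payment = 39,200 × 0.0102083 / (1 − (1+0.0102083)^−48) = £1,037.10.
Lender B: at 11.00% the monthly rate is 0.0091667, so the payment is 39,200 × 0.0091667 / (1 − 1.0091667^−48) = £1,013.14.
Monthly savings = £1,037.10 − £1,013.14 = £23.96.
Break-even = £196.00 / £23.96 = 8.18 → 9 months.

9 months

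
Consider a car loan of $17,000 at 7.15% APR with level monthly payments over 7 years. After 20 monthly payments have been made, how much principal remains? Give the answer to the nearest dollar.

$13,686

With monthly rate i = 7.15%/12 = 0.0059583, the balance after k of n payments is P · [(1+i)^n − (1+i)^k] / [(1+i)^n − 1].
(1+0.0059583)^84 = 1.64709779 and (1+0.0059583)^20 = 1.12615937, so the balance is 17,000 × (1.64709779 − 1.12615937) / (1.64709779 − 1) = $13,685.65.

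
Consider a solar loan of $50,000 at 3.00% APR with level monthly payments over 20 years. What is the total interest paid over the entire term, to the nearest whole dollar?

At 3.00% the monthly rate is 0.0025000, so the payment is 50,000 × 0.0025000 / (1 − 1.0025000^−240) = $277.30.
Total paid = 240 × $277.30 = $66,552.00; interest = $66,552.00 − $50,000 = $16,552.00.

$16,552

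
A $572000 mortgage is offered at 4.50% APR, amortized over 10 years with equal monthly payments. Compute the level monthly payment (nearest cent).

$5,928.12

Monthly rate = 4.5%/12 = 0.0037500; payment = 572,000 × 0.0037500 / (1 − (1+0.0037500)^−120) = $5,928.12.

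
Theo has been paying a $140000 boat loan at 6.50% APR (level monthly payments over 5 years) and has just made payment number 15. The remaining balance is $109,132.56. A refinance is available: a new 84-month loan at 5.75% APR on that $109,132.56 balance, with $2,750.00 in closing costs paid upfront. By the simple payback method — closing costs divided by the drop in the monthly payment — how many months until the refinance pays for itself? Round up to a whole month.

3 months

Current payment = 140,000 × 6.5%/12 / (1 − (1+0.0054167)^−60) = $2,739.26.
Refinanced payment = 109,132.56 × 0.0047917 / (1 − (1+0.0047917)^−84) = $1,581.22.
Monthly savings = $2,739.26 − $1,581.22 = $1,158.04.
Break-even = $2,750.00 / $1,158.04 = 2.37 → 3 months.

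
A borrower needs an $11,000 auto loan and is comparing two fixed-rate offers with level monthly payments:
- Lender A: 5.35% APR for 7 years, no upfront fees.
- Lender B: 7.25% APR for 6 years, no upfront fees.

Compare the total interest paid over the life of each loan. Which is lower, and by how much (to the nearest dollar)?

Lender A: monthly rate = 5.35%/12 = 0.0044583; payment = 11,000 × 0.0044583 / (1 − (1+0.0044583)^−84) = $157.29.
Total interest on Lender A = 84 × $157.29 − $11,000 = $2,212.36.
Lender B: monthly rate = 7.25%/12 = 0.0060417; payment = 11,000 × 0.0060417 / (1 − (1+0.0060417)^−72) = $188.86.
Total interest on Lender B = 72 × $188.86 − $11,000 = $2,597.92.
Lender A is lower by $385.56.

Lender A by $386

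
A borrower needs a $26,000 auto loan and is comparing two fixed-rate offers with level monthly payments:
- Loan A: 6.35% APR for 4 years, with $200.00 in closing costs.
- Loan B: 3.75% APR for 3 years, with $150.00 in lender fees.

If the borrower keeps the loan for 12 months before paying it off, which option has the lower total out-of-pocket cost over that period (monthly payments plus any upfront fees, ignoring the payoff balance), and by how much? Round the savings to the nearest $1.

Loan A: monthly rate = 6.35%/12 = 0.0052917; payment = 26,000 × 0.0052917 / (1 − (1+0.0052917)^−48) = $614.79.
Loan B: at 3.75% the monthly rate is 0.0031250, so the payment is 26,000 × 0.0031250 / (1 − 1.0031250^−36) = $764.74.
Over 12 months: Loan A costs 12 × $614.79 + $200.00 = $7,577.48; Loan B costs 12 × $764.74 + $150.00 = $9,326.88.
Loan A is cheaper by $9,326.88 − $7,577.48 = $1,749.40.

Loan A by $1,749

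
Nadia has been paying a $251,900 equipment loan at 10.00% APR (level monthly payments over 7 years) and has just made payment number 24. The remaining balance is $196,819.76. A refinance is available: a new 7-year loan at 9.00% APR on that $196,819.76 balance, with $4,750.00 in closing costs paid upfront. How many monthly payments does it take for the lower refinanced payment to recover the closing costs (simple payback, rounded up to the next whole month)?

Current payment = 251,900 × 10%/12 / (1 − (1+0.0083333)^−84) = $4,181.84.
Refinanced payment = 196,819.76 × 0.0075000 / (1 − (1+0.0075000)^−84) = $3,166.65.
Monthly savings = $4,181.84 − $3,166.65 = $1,015.19.
Break-even = $4,750.00 / $1,015.19 = 4.68 → 5 months.

5 months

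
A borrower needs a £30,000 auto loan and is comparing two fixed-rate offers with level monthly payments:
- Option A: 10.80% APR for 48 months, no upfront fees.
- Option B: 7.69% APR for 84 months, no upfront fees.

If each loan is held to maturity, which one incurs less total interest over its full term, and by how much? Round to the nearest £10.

Option A: at 10.80% the monthly rate is 0.0090000, so the payment is 30,000 × 0.0090000 / (1 − 1.0090000^−48) = £772.46.
Total interest on Option A = 48 × £772.46 − £30,000 = £7,078.08.
Option B: at 7.69% the monthly rate is 0.0064083, so the payment is 30,000 × 0.0064083 / (1 − 1.0064083^−84) = £462.97.
Total interest on Option B = 84 × £462.97 − £30,000 = £8,889.48.
Option A is lower by £1,811.40.

Option A by £1,810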